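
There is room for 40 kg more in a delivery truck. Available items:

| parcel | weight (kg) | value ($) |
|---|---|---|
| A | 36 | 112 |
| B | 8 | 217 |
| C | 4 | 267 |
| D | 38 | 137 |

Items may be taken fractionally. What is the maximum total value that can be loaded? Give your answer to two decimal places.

584.95

Sort by value per unit weight and fill in that order.
Order: C (267/4=66.75) > B (217/8=27.12) > D (137/38=3.61) > A (112/36=3.11)
Fill: take C (4 @ 267) → take B (8 @ 217) → take 28/38 of D → 100.95; 40/40 used.
Total value = 584.95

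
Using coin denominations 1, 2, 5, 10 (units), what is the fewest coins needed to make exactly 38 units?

38 − 3×10→8 − 1×5→3 − 1×2→1 − 1×1→0
Total coins = 3 + 1 + 1 + 1 = 6

6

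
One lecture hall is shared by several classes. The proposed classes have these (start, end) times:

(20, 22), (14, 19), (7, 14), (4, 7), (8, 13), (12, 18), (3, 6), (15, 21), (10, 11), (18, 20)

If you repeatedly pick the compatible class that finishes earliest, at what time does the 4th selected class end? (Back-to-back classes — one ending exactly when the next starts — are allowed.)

20

Sorted by end: (3,6)  (4,7)  (10,11)  (8,13)  (7,14)  (12,18)  (14,19)  (18,20)  (15,21)  (20,22)
take (3,6); take (10,11); take (12,18); skip (14,19); take (18,20); skip (15,21); take (20,22).
Selected: (3,6) (10,11) (12,18) (18,20) (20,22)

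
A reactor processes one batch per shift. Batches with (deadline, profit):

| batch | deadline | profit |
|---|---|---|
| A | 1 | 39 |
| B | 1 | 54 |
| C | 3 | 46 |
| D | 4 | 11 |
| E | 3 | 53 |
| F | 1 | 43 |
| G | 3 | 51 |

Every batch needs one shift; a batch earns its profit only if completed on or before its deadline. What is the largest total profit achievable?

169

By profit: B(d1,54), E(d3,53), G(d3,51), C(d3,46), F(d1,43), A(d1,39), D(d4,11)
B→slot 1; E→slot 3; G→slot 2; C skipped; F skipped; A skipped; D→slot 4.
Profit = 54 + 51 + 53 + 11 = 169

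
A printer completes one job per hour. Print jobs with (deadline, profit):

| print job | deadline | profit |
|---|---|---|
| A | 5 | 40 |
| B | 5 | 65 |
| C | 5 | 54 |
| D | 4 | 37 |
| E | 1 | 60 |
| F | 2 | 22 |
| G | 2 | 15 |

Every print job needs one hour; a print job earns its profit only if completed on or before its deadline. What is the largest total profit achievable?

Sort by profit descending; place each in the latest free slot ≤ its deadline.
By profit: B(d5,65), E(d1,60), C(d5,54), A(d5,40), D(d4,37), F(d2,22), G(d2,15)
B→slot 5; E→slot 1; C→slot 4; A→slot 3; D→slot 2; F skipped; G skipped.
Profit = 60 + 37 + 40 + 54 + 65 = 256

256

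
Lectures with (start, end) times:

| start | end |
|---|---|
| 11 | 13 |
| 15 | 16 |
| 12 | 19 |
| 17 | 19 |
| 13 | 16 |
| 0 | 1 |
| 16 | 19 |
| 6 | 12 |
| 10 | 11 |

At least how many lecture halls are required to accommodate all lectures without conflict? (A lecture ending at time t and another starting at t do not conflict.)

Events (time:±→running): 0:+→1 1:-→0 6:+→1 10:+→2 11:-→1 11:+→2 12:-→1 12:+→2 13:-→1 13:+→2 15:+→3 … peak 3.

3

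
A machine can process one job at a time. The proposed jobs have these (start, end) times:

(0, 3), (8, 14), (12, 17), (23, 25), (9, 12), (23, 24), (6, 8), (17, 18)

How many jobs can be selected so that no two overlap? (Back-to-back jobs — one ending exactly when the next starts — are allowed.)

Order by finish time; keep every interval that doesn't clash with the previous kept one.
Sorted by end: (0,3)  (6,8)  (9,12)  (8,14)  (12,17)  (17,18)  (23,24)  (23,25)
take (0,3); take (6,8); take (9,12); take (12,17); take (17,18); take (23,24).
Selected 6 jobs.

6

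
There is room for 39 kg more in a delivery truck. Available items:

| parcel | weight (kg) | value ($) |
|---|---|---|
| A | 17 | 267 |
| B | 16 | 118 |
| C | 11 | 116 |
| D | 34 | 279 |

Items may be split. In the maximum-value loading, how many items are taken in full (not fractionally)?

Greedy by value/weight ratio, highest first.
Ratios (sorted): A 15.71, C 10.55, D 8.21, B 7.38
take A (17 @ 267); take C (11 @ 116); take 11/34 of D → 90.26. Capacity used 39/39.
2 item(s) taken whole; one partial (take 11/34 of D).

2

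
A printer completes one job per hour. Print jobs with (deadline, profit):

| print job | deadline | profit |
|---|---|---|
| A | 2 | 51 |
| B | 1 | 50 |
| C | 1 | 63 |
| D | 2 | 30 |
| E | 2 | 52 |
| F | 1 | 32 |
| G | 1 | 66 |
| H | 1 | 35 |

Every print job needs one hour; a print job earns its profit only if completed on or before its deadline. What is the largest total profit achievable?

Sort by profit descending; place each in the latest free slot ≤ its deadline.
By profit: G(d1,66), C(d1,63), E(d2,52), A(d2,51), B(d1,50), H(d1,35), F(d1,32), D(d2,30)
G→slot 1; C skipped; E→slot 2; A skipped; B skipped; H skipped; F skipped; D skipped.
Profit = 66 + 52 = 118

118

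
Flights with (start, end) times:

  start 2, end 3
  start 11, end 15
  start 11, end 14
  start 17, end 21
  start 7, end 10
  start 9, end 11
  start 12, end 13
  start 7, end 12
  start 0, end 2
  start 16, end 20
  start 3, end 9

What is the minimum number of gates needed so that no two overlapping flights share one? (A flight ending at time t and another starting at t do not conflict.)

Events (time:±→running): 0:+→1 2:-→0 2:+→1 3:-→0 3:+→1 7:+→2 7:+→3 … peak 3.

3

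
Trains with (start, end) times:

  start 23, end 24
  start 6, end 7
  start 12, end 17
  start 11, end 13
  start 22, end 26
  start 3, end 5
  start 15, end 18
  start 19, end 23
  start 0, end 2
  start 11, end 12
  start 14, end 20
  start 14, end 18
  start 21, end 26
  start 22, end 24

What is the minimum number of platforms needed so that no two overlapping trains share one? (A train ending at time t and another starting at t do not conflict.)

starts: [0, 3, 6, 11, 11, 12, 14, 14, 15, 19, 21, 22, 22, 23]
ends:   [2, 5, 7, 12, 13, 17, 18, 18, 20, 23, 24, 24, 26, 26]
s0→1 e2→0 s3→1 e5→0 s6→1 e7→0 s11→1 s11→2 e12→1 s12→2 e13→1 s14→2 s14→3 s15→4  — peak 4.

4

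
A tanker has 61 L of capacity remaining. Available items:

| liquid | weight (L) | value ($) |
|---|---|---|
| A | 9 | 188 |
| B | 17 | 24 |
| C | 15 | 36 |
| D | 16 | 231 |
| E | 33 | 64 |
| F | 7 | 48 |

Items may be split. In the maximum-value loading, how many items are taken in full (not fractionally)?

4

Sort by value per unit weight and fill in that order.
Order: A (188/9=20.89) > D (231/16=14.44) > F (48/7=6.86) > C (36/15=2.40) > E (64/33=1.94) > B (24/17=1.41)
Fill: take A (9 @ 188) → take D (16 @ 231) → take F (7 @ 48) → take C (15 @ 36) → take 14/33 of E → 27.15; 61/61 used.
4 item(s) taken whole; one partial (take 14/33 of E).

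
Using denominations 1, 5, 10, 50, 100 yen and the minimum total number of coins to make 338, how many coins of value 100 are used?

Use the largest denomination that fits, subtract, and repeat.
338 − 3×100→38 − 3×10→8 − 1×5→3 − 3×1→0
Count of 100: 3

3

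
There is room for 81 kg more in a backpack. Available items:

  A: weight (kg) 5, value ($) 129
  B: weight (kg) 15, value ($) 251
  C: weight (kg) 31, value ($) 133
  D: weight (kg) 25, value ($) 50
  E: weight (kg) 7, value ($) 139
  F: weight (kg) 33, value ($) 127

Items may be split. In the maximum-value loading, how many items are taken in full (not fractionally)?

4

Greedy by value/weight ratio, highest first.
Order: A (129/5=25.80) > E (139/7=19.86) > B (251/15=16.73) > C (133/31=4.29) > F (127/33=3.85) > D (50/25=2.00)
Fill: take A (5 @ 129) → take E (7 @ 139) → take B (15 @ 251) → take C (31 @ 133) → take 23/33 of F → 88.52; 81/81 used.
4 item(s) taken whole; one partial (take 23/33 of F).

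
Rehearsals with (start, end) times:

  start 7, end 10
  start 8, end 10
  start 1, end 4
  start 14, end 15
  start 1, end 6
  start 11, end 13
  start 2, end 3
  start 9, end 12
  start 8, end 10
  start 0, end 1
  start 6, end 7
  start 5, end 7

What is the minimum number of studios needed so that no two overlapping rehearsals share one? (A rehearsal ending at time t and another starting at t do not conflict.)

4

The answer is the maximum number of intervals overlapping at any instant.
starts: [0, 1, 1, 2, 5, 6, 7, 8, 8, 9, 11, 14]
ends:   [1, 3, 4, 6, 7, 7, 10, 10, 10, 12, 13, 15]
s0→1 e1→0 s1→1 s1→2 s2→3 e3→2 e4→1 s5→2 e6→1 s6→2 e7→1 e7→0 s7→1 s8→2 s8→3 s9→4  — peak 4.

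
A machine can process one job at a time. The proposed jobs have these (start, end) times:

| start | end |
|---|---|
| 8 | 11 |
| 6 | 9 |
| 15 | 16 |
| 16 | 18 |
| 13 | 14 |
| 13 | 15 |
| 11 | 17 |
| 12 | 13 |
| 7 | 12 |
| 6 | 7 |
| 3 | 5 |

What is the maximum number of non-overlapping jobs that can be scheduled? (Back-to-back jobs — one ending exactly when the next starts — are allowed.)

7

Sorted by end: (3,5)  (6,7)  (6,9)  (8,11)  (7,12)  (12,13)  (13,14)  (13,15)  (15,16)  (11,17)  (16,18)
take (3,5); take (6,7); skip (6,9); take (8,11); take (12,13); take (13,14); take (15,16); take (16,18).
Selected 7 jobs.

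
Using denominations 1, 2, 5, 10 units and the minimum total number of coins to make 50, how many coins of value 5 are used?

0

Use the largest denomination that fits, subtract, and repeat.
50 = 5×10
Count of 5: 0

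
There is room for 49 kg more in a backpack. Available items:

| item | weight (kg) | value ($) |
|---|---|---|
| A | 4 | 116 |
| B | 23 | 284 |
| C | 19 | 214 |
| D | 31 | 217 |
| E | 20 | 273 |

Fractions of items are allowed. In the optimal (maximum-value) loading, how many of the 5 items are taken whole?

Greedy by value/weight ratio, highest first.
Ratios (sorted): A 29.00, E 13.65, B 12.35, C 11.26, D 7.00
take A (4 @ 116); take E (20 @ 273); take B (23 @ 284); take 2/19 of C → 22.53. Capacity used 49/49.
3 item(s) taken whole; one partial (take 2/19 of C).

3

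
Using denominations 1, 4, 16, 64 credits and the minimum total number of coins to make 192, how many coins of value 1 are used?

0

Greedy: take as many of the largest coin as possible, then repeat with the remainder.
192 − 3×64→0
Count of 1: 0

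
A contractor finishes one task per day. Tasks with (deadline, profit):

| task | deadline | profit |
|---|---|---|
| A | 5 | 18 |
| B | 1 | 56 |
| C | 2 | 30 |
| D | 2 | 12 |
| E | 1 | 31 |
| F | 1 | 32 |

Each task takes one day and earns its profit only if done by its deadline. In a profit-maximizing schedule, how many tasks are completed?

Take jobs in profit order; each goes to the latest open slot no later than its deadline.
By profit: B(d1,56), F(d1,32), E(d1,31), C(d2,30), A(d5,18), D(d2,12)
B→slot 1; F skipped; E skipped; C→slot 2; A→slot 5; D skipped.
3 of 6 scheduled.

3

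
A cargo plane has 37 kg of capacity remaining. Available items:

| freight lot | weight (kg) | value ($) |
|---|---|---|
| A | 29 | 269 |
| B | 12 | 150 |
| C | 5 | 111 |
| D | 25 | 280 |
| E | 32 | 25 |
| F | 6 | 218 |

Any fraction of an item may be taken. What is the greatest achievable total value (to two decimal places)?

Sort by value per unit weight and fill in that order.
Ratios (sorted): F 36.33, C 22.20, B 12.50, D 11.20, A 9.28, E 0.78
take F (6 @ 218); take C (5 @ 111); take B (12 @ 150); take 14/25 of D → 156.80. Capacity used 37/37.
Total value = 635.80

635.80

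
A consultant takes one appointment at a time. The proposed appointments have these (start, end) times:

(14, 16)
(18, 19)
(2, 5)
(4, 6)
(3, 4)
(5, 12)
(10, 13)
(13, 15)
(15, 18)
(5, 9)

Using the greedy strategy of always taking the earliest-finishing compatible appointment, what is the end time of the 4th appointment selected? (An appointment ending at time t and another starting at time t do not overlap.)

15

By end time: (3,4), (2,5), (4,6), (5,9), (5,12), (10,13), (13,15), (14,16), (15,18), (18,19).
Pick (3,4); next start ≥ 4 → (4,6); next start ≥ 6 → (10,13); next start ≥ 13 → (13,15); next start ≥ 15 → (15,18); next start ≥ 18 → (18,19).
Selected: (3,4) (4,6) (10,13) (13,15) (15,18) (18,19)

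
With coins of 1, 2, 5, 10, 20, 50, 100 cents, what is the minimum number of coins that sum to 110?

2

Use the largest denomination that fits, subtract, and repeat.
110 − 1×100→10 − 1×10→0
Total coins = 1 + 1 = 2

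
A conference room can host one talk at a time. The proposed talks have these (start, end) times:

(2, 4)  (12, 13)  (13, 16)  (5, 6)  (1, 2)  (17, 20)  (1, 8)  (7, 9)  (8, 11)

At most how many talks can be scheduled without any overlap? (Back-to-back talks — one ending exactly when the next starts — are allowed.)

7

Greedy by earliest finish: after sorting by end time, pick each interval compatible with the last pick.
By end time: (1,2), (2,4), (5,6), (1,8), (7,9), (8,11), (12,13), (13,16), (17,20).
Pick (1,2); next start ≥ 2 → (2,4); next start ≥ 4 → (5,6); next start ≥ 6 → (7,9); next start ≥ 9 → (12,13); next start ≥ 13 → (13,16); next start ≥ 16 → (17,20).
Selected 7 talks.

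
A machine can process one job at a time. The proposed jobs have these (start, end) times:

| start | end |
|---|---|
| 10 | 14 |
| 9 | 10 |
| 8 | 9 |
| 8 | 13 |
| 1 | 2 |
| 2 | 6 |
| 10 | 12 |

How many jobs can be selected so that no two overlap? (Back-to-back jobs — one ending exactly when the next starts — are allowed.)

Sorted by end: (1,2)  (2,6)  (8,9)  (9,10)  (10,12)  (8,13)  (10,14)
take (1,2); take (2,6); take (8,9); take (9,10); take (10,12); skip (8,13); skip (10,14).
Selected 5 jobs.

5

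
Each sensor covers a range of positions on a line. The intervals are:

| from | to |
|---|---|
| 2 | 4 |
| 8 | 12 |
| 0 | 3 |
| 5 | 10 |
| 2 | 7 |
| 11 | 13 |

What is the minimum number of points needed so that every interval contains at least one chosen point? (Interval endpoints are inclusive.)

Process intervals by earliest right end; each time one isn't hit yet, stab at its right endpoint.
Sorted: [0,3] [2,4] [2,7] [5,10] [8,12] [11,13]
{[0,3],[2,4],[2,7]} hit by 3; {[5,10],[8,12]} hit by 10; {[11,13]} hit by 13.
Points: 3, 10, 13 (3 total).

3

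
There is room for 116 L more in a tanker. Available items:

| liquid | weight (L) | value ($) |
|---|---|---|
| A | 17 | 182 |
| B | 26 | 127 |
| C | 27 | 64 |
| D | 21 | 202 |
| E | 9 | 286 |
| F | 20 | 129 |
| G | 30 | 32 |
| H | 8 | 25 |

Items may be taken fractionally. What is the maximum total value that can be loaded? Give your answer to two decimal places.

986.56

Order: E (286/9=31.78) > A (182/17=10.71) > D (202/21=9.62) > F (129/20=6.45) > B (127/26=4.88) > H (25/8=3.12) > C (64/27=2.37) > G (32/30=1.07)
Fill: take E (9 @ 286) → take A (17 @ 182) → take D (21 @ 202) → take F (20 @ 129) → take B (26 @ 127) → take H (8 @ 25) → take 15/27 of C → 35.56; 116/116 used.
Total value = 986.56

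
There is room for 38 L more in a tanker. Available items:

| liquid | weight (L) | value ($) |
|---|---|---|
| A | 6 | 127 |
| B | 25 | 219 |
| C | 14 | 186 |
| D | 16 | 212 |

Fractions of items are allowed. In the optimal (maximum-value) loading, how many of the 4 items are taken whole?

Sort by value per unit weight and fill in that order.
Order: A (127/6=21.17) > C (186/14=13.29) > D (212/16=13.25) > B (219/25=8.76)
Fill: take A (6 @ 127) → take C (14 @ 186) → take D (16 @ 212) → take 2/25 of B → 17.52; 38/38 used.
3 item(s) taken whole; one partial (take 2/25 of B).

3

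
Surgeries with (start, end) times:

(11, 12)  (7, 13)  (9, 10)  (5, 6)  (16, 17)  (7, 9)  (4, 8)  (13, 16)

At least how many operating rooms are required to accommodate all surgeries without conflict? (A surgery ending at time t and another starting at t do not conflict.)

Events (time:±→running): 4:+→1 5:+→2 6:-→1 7:+→2 7:+→3 … peak 3.

3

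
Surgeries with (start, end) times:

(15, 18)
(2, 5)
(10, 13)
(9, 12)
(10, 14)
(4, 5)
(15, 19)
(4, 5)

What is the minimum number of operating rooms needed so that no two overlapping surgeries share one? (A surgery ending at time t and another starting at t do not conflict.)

Count concurrent intervals with a sweep; the peak is the room count.
Events (time:±→running): 2:+→1 4:+→2 4:+→3 … peak 3.

3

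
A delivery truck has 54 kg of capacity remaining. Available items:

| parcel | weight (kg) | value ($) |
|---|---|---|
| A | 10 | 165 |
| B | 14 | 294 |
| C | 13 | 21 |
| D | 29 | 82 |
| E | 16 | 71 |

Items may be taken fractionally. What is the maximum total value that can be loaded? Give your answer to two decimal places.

Sort by value per unit weight and fill in that order.
Order: B (294/14=21.00) > A (165/10=16.50) > E (71/16=4.44) > D (82/29=2.83) > C (21/13=1.62)
Fill: take B (14 @ 294) → take A (10 @ 165) → take E (16 @ 71) → take 14/29 of D → 39.59; 54/54 used.
Total value = 569.59

569.59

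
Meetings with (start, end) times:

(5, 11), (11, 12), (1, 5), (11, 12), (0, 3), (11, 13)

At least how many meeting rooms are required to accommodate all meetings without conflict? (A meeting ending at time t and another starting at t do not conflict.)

3

Count concurrent intervals with a sweep; the peak is the room count.
starts: [0, 1, 5, 11, 11, 11]
ends:   [3, 5, 11, 12, 12, 13]
s0→1 s1→2 e3→1 e5→0 s5→1 e11→0 s11→1 s11→2 s11→3  — peak 3.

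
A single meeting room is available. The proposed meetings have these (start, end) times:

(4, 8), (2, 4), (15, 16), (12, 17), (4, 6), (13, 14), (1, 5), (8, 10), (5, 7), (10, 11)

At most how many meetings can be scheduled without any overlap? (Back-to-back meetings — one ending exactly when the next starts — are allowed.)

Order by finish time; keep every interval that doesn't clash with the previous kept one.
Sorted by end: (2,4)  (1,5)  (4,6)  (5,7)  (4,8)  (8,10)  (10,11)  (13,14)  (15,16)  (12,17)
take (2,4); take (4,6); take (8,10); take (10,11); take (13,14); take (15,16).
Selected 6 meetings.

6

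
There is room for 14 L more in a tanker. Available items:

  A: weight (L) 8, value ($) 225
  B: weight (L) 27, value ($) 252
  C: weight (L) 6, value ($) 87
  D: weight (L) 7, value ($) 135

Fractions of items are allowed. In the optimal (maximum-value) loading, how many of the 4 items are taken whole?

Ratios (sorted): A 28.12, D 19.29, C 14.50, B 9.33
take A (8 @ 225); take 6/7 of D → 115.71. Capacity used 14/14.
1 item(s) taken whole; one partial (take 6/7 of D).

1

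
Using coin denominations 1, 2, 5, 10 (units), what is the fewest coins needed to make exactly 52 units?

Use the largest denomination that fits, subtract, and repeat.
52 = 5×10 + 1×2
Total coins = 5 + 1 = 6

6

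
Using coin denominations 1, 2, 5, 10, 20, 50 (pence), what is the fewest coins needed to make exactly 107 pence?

4

Use the largest denomination that fits, subtract, and repeat.
107 − 2×50→7 − 1×5→2 − 1×2→0
Total coins = 2 + 1 + 1 = 4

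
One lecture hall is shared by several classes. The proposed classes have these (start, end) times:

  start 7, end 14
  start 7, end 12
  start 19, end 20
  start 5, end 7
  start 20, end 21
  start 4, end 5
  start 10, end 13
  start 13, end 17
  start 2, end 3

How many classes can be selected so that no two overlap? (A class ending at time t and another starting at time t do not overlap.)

7

By end time: (2,3), (4,5), (5,7), (7,12), (10,13), (7,14), (13,17), (19,20), (20,21).
Pick (2,3); next start ≥ 3 → (4,5); next start ≥ 5 → (5,7); next start ≥ 7 → (7,12); next start ≥ 12 → (13,17); next start ≥ 17 → (19,20); next start ≥ 20 → (20,21).
Selected 7 classes.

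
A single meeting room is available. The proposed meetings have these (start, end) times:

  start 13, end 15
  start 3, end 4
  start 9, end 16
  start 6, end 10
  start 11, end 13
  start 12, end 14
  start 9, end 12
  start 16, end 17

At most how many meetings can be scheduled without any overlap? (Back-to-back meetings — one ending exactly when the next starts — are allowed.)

By end time: (3,4), (6,10), (9,12), (11,13), (12,14), (13,15), (9,16), (16,17).
Pick (3,4); next start ≥ 4 → (6,10); next start ≥ 10 → (11,13); next start ≥ 13 → (13,15); next start ≥ 15 → (16,17).
Selected 5 meetings.

5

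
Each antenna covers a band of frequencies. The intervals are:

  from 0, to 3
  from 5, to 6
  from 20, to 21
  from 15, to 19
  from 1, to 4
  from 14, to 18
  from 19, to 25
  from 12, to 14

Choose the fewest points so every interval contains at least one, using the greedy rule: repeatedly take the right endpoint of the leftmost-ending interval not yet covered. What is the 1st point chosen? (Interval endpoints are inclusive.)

Sort by right endpoint; whenever an interval is uncovered, place a point at its right end.
By right end: [0,3]  [1,4]  [5,6]  [12,14]  [14,18]  [15,19]  [20,21]  [19,25]
[0,3] uncovered → point at 3; [5,6] uncovered → point at 6; [12,14] uncovered → point at 14; [15,19] uncovered → point at 19; [20,21] uncovered → point at 21.
Points: 3, 6, 14, 19, 21 (5 total).

3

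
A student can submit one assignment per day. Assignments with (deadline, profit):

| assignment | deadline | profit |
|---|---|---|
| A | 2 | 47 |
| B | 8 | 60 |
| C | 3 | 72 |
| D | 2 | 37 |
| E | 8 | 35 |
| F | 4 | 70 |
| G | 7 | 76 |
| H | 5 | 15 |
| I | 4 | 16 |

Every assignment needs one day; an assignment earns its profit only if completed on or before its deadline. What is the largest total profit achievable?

Take jobs in profit order; each goes to the latest open slot no later than its deadline.
Profit order: G=76 C=72 F=70 B=60 A=47 D=37 E=35 I=16 H=15
Assign: G→slot 7, C→slot 3, F→slot 4, B→slot 8, A→slot 2, D→slot 1, E→slot 6, I skipped, H→slot 5.
Slots: [1:D] [2:A] [3:C] [4:F] [5:H] [6:E] [7:G] [8:B]
Profit = 37 + 47 + 72 + 70 + 15 + 35 + 76 + 60 = 412

412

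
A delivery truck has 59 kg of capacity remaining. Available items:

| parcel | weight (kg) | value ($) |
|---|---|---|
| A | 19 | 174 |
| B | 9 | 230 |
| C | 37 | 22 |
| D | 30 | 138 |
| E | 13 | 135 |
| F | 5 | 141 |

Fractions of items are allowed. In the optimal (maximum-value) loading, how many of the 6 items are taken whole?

Greedy by value/weight ratio, highest first.
Ratios (sorted): F 28.20, B 25.56, E 10.38, A 9.16, D 4.60, C 0.59
take F (5 @ 141); take B (9 @ 230); take E (13 @ 135); take A (19 @ 174); take 13/30 of D → 59.80. Capacity used 59/59.
4 item(s) taken whole; one partial (take 13/30 of D).

4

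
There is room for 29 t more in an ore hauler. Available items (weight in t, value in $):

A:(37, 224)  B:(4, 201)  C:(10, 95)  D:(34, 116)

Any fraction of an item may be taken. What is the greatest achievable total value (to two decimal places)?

386.81

Greedy by value/weight ratio, highest first.
Order: B (201/4=50.25) > C (95/10=9.50) > A (224/37=6.05) > D (116/34=3.41)
Fill: take B (4 @ 201) → take C (10 @ 95) → take 15/37 of A → 90.81; 29/29 used.
Total value = 386.81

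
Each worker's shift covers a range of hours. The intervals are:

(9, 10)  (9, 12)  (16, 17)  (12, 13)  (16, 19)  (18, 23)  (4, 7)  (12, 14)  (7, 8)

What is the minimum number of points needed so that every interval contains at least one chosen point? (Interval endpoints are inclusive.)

By right end: [4,7]  [7,8]  [9,10]  [9,12]  [12,13]  [12,14]  [16,17]  [16,19]  [18,23]
[4,7] uncovered → point at 7; [9,10] uncovered → point at 10; [12,13] uncovered → point at 13; [16,17] uncovered → point at 17; [18,23] uncovered → point at 23.
Points: 7, 10, 13, 17, 23 (5 total).

5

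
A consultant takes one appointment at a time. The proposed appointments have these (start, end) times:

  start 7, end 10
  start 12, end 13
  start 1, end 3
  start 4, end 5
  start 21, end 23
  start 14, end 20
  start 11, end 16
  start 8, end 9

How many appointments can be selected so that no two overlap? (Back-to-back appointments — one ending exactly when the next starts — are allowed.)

6

By end time: (1,3), (4,5), (8,9), (7,10), (12,13), (11,16), (14,20), (21,23).
Pick (1,3); next start ≥ 3 → (4,5); next start ≥ 5 → (8,9); next start ≥ 9 → (12,13); next start ≥ 13 → (14,20); next start ≥ 20 → (21,23).
Selected 6 appointments.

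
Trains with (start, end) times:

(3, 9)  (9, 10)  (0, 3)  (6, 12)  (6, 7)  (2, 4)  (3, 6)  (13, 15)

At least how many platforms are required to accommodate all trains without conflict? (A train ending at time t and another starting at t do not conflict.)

3

Count concurrent intervals with a sweep; the peak is the room count.
starts: [0, 2, 3, 3, 6, 6, 9, 13]
ends:   [3, 4, 6, 7, 9, 10, 12, 15]
s0→1 s2→2 e3→1 s3→2 s3→3  — peak 3.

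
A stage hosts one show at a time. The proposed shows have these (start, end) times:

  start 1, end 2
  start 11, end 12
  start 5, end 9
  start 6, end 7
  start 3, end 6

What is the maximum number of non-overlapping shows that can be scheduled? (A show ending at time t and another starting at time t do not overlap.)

By end time: (1,2), (3,6), (6,7), (5,9), (11,12).
Pick (1,2); next start ≥ 2 → (3,6); next start ≥ 6 → (6,7); next start ≥ 7 → (11,12).
Selected 4 shows.

4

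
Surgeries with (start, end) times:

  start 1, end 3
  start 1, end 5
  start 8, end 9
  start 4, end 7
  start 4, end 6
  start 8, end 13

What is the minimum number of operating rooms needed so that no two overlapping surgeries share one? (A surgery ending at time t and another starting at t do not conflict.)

3

Events (time:±→running): 1:+→1 1:+→2 3:-→1 4:+→2 4:+→3 … peak 3.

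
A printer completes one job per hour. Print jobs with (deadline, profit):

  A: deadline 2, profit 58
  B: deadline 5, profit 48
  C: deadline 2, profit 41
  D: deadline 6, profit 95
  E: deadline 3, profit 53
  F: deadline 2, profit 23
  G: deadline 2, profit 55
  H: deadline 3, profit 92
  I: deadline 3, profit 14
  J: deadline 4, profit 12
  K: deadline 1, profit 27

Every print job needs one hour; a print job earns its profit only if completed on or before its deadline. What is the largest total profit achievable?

Profit order: D=95 H=92 A=58 G=55 E=53 B=48 C=41 K=27 F=23 I=14 J=12
Assign: D→slot 6, H→slot 3, A→slot 2, G→slot 1, E skipped, B→slot 5, C skipped, K skipped, F skipped, I skipped, J→slot 4.
Slots: [1:G] [2:A] [3:H] [4:J] [5:B] [6:D]
Profit = 55 + 58 + 92 + 12 + 48 + 95 = 360

360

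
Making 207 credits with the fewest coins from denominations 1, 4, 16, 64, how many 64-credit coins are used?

3

207 − 3×64→15 − 3×4→3 − 3×1→0
Count of 64: 3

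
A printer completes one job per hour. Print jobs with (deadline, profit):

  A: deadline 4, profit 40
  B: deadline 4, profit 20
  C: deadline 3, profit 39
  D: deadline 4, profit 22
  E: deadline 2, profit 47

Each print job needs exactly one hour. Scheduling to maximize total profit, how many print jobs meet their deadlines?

Take jobs in profit order; each goes to the latest open slot no later than its deadline.
By profit: E(d2,47), A(d4,40), C(d3,39), D(d4,22), B(d4,20)
E→slot 2; A→slot 4; C→slot 3; D→slot 1; B skipped.
4 of 5 scheduled.

4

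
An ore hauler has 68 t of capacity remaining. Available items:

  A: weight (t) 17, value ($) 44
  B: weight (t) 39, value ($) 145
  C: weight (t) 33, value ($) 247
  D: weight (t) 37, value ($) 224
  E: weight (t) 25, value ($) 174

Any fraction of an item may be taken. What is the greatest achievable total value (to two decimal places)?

Order: C (247/33=7.48) > E (174/25=6.96) > D (224/37=6.05) > B (145/39=3.72) > A (44/17=2.59)
Fill: take C (33 @ 247) → take E (25 @ 174) → take 10/37 of D → 60.54; 68/68 used.
Total value = 481.54

481.54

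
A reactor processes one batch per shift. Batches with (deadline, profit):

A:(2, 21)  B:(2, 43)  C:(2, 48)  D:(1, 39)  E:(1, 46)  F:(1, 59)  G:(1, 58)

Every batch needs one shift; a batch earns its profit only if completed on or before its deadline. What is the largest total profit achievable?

107

Profit order: F=59 G=58 C=48 E=46 B=43 D=39 A=21
Assign: F→slot 1, G skipped, C→slot 2, E skipped, B skipped, D skipped, A skipped.
Slots: [1:F] [2:C]
Profit = 59 + 48 = 107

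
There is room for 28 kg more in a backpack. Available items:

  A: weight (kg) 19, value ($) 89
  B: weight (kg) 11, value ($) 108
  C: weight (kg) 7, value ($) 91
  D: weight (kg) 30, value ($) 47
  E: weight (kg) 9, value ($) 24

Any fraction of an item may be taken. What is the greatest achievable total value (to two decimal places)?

245.84

Sort by value per unit weight and fill in that order.
Ratios (sorted): C 13.00, B 9.82, A 4.68, E 2.67, D 1.57
take C (7 @ 91); take B (11 @ 108); take 10/19 of A → 46.84. Capacity used 28/28.
Total value = 245.84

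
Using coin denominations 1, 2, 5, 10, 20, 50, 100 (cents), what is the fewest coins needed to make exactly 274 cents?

Greedy: take as many of the largest coin as possible, then repeat with the remainder.
274 − 2×100→74 − 1×50→24 − 1×20→4 − 2×2→0
Total coins = 2 + 1 + 1 + 2 = 6

6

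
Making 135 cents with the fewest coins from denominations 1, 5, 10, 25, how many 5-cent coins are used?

0

Use the largest denomination that fits, subtract, and repeat.
135 − 5×25→10 − 1×10→0
Count of 5: 0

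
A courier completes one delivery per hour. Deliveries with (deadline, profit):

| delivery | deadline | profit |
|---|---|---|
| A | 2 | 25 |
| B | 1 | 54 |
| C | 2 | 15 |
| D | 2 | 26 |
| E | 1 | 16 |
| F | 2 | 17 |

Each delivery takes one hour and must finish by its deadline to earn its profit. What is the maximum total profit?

80

Sort by profit descending; place each in the latest free slot ≤ its deadline.
By profit: B(d1,54), D(d2,26), A(d2,25), F(d2,17), E(d1,16), C(d2,15)
B→slot 1; D→slot 2; A skipped; F skipped; E skipped; C skipped.
Profit = 54 + 26 = 80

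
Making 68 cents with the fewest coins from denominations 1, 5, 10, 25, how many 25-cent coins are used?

68 = 2×25 + 1×10 + 1×5 + 3×1
Count of 25: 2

2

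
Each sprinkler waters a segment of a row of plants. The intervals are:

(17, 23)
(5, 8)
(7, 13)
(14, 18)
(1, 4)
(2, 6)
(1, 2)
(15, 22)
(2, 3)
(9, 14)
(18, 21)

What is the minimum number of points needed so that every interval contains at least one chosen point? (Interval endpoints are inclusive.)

4

Sorted: [1,2] [2,3] [1,4] [2,6] [5,8] [7,13] [9,14] [14,18] [18,21] [15,22] [17,23]
{[1,2],[2,3],[1,4],[2,6]} hit by 2; {[5,8],[7,13]} hit by 8; {[9,14],[14,18]} hit by 14; {[18,21],[15,22],[17,23]} hit by 21.
Points: 2, 8, 14, 21 (4 total).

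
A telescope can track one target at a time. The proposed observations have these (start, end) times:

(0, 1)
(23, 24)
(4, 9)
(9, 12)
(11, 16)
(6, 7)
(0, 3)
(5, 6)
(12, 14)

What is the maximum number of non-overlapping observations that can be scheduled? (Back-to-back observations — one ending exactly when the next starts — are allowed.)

6

Greedy by earliest finish: after sorting by end time, pick each interval compatible with the last pick.
By end time: (0,1), (0,3), (5,6), (6,7), (4,9), (9,12), (12,14), (11,16), (23,24).
Pick (0,1); next start ≥ 1 → (5,6); next start ≥ 6 → (6,7); next start ≥ 7 → (9,12); next start ≥ 12 → (12,14); next start ≥ 14 → (23,24).
Selected 6 observations.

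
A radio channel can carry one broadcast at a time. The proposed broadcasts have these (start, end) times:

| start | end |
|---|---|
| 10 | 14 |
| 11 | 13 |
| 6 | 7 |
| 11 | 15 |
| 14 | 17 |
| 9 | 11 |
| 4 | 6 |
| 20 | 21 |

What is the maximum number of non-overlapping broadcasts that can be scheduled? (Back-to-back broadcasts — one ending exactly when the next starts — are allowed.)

Order by finish time; keep every interval that doesn't clash with the previous kept one.
By end time: (4,6), (6,7), (9,11), (11,13), (10,14), (11,15), (14,17), (20,21).
Pick (4,6); next start ≥ 6 → (6,7); next start ≥ 7 → (9,11); next start ≥ 11 → (11,13); next start ≥ 13 → (14,17); next start ≥ 17 → (20,21).
Selected 6 broadcasts.

6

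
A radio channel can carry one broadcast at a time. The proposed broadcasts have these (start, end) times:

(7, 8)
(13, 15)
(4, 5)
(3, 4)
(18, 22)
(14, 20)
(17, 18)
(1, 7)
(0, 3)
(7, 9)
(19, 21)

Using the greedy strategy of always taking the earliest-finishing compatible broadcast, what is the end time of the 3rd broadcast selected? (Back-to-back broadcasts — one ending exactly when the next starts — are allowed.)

5

Order by finish time; keep every interval that doesn't clash with the previous kept one.
By end time: (0,3), (3,4), (4,5), (1,7), (7,8), (7,9), (13,15), (17,18), (14,20), (19,21), (18,22).
Pick (0,3); next start ≥ 3 → (3,4); next start ≥ 4 → (4,5); next start ≥ 5 → (7,8); next start ≥ 8 → (13,15); next start ≥ 15 → (17,18); next start ≥ 18 → (19,21).
Selected: (0,3) (3,4) (4,5) (7,8) (13,15) (17,18) (19,21)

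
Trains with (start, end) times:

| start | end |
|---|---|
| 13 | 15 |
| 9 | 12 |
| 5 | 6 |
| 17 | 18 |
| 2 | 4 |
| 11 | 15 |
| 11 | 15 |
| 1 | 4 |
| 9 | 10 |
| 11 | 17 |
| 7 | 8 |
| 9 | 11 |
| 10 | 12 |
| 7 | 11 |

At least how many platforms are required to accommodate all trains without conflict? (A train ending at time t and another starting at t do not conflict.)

5

Count concurrent intervals with a sweep; the peak is the room count.
starts: [1, 2, 5, 7, 7, 9, 9, 9, 10, 11, 11, 11, 13, 17]
ends:   [4, 4, 6, 8, 10, 11, 11, 12, 12, 15, 15, 15, 17, 18]
s1→1 s2→2 e4→1 e4→0 s5→1 e6→0 s7→1 s7→2 e8→1 s9→2 s9→3 s9→4 e10→3 s10→4 e11→3 e11→2 s11→3 s11→4 s11→5  — peak 5.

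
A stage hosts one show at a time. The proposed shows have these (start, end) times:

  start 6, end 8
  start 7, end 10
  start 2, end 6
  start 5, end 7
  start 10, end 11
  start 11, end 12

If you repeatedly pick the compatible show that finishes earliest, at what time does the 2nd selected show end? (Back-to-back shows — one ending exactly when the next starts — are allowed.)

8

Order by finish time; keep every interval that doesn't clash with the previous kept one.
Sorted by end: (2,6)  (5,7)  (6,8)  (7,10)  (10,11)  (11,12)
take (2,6); take (6,8); take (10,11); take (11,12).
Selected: (2,6) (6,8) (10,11) (11,12)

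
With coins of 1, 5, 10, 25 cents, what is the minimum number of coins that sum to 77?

Use the largest denomination that fits, subtract, and repeat.
77 = 3×25 + 2×1
Total coins = 3 + 2 = 5

5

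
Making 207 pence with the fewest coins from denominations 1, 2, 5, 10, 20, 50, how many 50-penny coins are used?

Greedy: take as many of the largest coin as possible, then repeat with the remainder.
207 − 4×50→7 − 1×5→2 − 1×2→0
Count of 50: 4

4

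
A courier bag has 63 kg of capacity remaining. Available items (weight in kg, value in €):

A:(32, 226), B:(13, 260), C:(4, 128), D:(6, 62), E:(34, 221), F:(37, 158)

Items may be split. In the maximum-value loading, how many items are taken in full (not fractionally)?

4

Sort by value per unit weight and fill in that order.
Order: C (128/4=32.00) > B (260/13=20.00) > D (62/6=10.33) > A (226/32=7.06) > E (221/34=6.50) > F (158/37=4.27)
Fill: take C (4 @ 128) → take B (13 @ 260) → take D (6 @ 62) → take A (32 @ 226) → take 8/34 of E → 52.00; 63/63 used.
4 item(s) taken whole; one partial (take 8/34 of E).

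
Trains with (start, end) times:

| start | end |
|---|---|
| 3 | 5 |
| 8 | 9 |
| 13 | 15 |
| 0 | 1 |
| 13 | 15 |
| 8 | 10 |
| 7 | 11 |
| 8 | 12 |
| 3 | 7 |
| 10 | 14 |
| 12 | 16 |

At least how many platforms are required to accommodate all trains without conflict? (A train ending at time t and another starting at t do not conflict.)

4

starts: [0, 3, 3, 7, 8, 8, 8, 10, 12, 13, 13]
ends:   [1, 5, 7, 9, 10, 11, 12, 14, 15, 15, 16]
s0→1 e1→0 s3→1 s3→2 e5→1 e7→0 s7→1 s8→2 s8→3 s8→4  — peak 4.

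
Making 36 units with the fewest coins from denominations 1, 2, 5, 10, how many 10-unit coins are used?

3

36 = 3×10 + 1×5 + 1×1
Count of 10: 3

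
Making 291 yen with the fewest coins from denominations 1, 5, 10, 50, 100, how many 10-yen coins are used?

4

291 − 2×100→91 − 1×50→41 − 4×10→1 − 1×1→0
Count of 10: 4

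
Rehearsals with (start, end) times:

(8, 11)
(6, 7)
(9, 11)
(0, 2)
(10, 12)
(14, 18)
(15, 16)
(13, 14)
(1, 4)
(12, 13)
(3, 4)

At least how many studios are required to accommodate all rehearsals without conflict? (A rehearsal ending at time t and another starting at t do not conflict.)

3

Events (time:±→running): 0:+→1 1:+→2 2:-→1 3:+→2 4:-→1 4:-→0 6:+→1 7:-→0 8:+→1 9:+→2 10:+→3 … peak 3.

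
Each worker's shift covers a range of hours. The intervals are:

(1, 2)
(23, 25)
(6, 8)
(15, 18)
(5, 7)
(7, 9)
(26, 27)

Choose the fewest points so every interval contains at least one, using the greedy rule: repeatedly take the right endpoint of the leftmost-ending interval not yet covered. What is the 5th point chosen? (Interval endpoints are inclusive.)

By right end: [1,2]  [5,7]  [6,8]  [7,9]  [15,18]  [23,25]  [26,27]
[1,2] uncovered → point at 2; [5,7] uncovered → point at 7; [15,18] uncovered → point at 18; [23,25] uncovered → point at 25; [26,27] uncovered → point at 27.
Points: 2, 7, 18, 25, 27 (5 total).

27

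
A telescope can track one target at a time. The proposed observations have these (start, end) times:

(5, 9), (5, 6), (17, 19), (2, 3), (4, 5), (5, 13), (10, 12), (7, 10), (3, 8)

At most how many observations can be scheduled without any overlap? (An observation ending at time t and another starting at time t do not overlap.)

Sorted by end: (2,3)  (4,5)  (5,6)  (3,8)  (5,9)  (7,10)  (10,12)  (5,13)  (17,19)
take (2,3); take (4,5); take (5,6); take (7,10); take (10,12); skip (5,13); take (17,19).
Selected 6 observations.

6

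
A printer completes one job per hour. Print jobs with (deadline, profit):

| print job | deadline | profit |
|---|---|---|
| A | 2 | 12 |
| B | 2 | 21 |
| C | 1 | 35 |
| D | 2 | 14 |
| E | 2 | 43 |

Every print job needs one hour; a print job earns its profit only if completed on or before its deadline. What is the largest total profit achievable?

Sort by profit descending; place each in the latest free slot ≤ its deadline.
Profit order: E=43 C=35 B=21 D=14 A=12
Assign: E→slot 2, C→slot 1, B skipped, D skipped, A skipped.
Slots: [1:C] [2:E]
Profit = 35 + 43 = 78

78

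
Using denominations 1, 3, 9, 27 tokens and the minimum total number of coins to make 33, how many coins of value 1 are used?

Use the largest denomination that fits, subtract, and repeat.
33 − 1×27→6 − 2×3→0
Count of 1: 0

0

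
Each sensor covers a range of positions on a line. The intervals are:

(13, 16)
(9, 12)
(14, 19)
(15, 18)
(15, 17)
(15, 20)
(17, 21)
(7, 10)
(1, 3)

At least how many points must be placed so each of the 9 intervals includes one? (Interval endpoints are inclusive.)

4

Sort by right endpoint; whenever an interval is uncovered, place a point at its right end.
Sorted: [1,3] [7,10] [9,12] [13,16] [15,17] [15,18] [14,19] [15,20] [17,21]
{[1,3]} hit by 3; {[7,10],[9,12]} hit by 10; {[13,16],[15,17],[15,18],[14,19],[15,20]} hit by 16; {[17,21]} hit by 21.
Points: 3, 10, 16, 21 (4 total).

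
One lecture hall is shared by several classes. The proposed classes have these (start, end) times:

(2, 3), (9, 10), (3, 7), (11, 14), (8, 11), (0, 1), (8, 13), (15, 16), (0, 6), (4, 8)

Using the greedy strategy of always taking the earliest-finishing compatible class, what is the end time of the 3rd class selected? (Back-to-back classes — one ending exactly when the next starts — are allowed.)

Order by finish time; keep every interval that doesn't clash with the previous kept one.
By end time: (0,1), (2,3), (0,6), (3,7), (4,8), (9,10), (8,11), (8,13), (11,14), (15,16).
Pick (0,1); next start ≥ 1 → (2,3); next start ≥ 3 → (3,7); next start ≥ 7 → (9,10); next start ≥ 10 → (11,14); next start ≥ 14 → (15,16).
Selected: (0,1) (2,3) (3,7) (9,10) (11,14) (15,16)

7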